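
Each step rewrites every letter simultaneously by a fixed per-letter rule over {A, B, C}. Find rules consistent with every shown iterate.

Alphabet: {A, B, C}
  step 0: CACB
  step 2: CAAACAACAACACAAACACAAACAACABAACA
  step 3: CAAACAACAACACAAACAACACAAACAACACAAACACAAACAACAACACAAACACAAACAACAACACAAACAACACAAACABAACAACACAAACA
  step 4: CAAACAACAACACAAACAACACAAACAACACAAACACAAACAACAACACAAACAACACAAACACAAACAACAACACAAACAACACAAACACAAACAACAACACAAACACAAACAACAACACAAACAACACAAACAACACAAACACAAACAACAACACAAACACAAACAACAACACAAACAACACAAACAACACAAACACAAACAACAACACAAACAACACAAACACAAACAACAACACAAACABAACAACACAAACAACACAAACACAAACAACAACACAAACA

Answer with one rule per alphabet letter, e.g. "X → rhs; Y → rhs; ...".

  step 3 ⇒ step 4: CAAACAACAACACAAACAACACAAACAACACAAACACAAACAACAACACAAACACAAACAACAACACAAACAACACAAACABAACAACACAAACA ⇒ CAA·ACA·ACA·ACA·CAA·ACA·ACA·CAA·ACA·ACA·CAA·ACA·CAA·ACA·ACA·ACA·CAA·ACA·ACA·CAA·ACA·CAA·ACA·ACA·ACA·CAA·ACA·ACA·CAA·ACA·CAA·ACA·ACA·ACA·CAA·ACA·CAA·ACA·ACA·ACA·CAA·ACA·ACA·CAA·ACA·ACA·CAA·ACA·CAA·ACA·ACA·ACA·CAA·ACA·CAA·ACA·ACA·ACA·CAA·ACA·ACA·CAA·ACA·ACA·CAA·ACA·CAA·ACA·ACA·ACA·CAA·ACA·ACA·CAA·ACA·CAA·ACA·ACA·ACA·CAA·ACA·BA·ACA·ACA·CAA·ACA·ACA·CAA·ACA·CAA·ACA·ACA·ACA·CAA·ACA
    A ↦ ACA
    B ↦ BA
    C ↦ CAA

A->ACA, B->BA, C->CAA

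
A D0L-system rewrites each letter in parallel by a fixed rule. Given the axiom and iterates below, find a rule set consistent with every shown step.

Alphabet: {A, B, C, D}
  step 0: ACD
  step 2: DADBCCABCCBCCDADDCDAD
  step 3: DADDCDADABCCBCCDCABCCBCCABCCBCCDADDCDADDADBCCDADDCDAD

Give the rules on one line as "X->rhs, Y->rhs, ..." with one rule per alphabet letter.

  step 2 ⇒ step 3: DADBCCABCCBCCDADDCDAD ⇒ DAD·DC·DAD·A·BCC·BCC·DC·A·BCC·BCC·A·BCC·BCC·DAD·DC·DAD·DAD·BCC·DAD·DC·DAD
    A ↦ DC
    B ↦ A
    C ↦ BCC
    D ↦ DAD

A->DC, B->A, C->BCC, D->DAD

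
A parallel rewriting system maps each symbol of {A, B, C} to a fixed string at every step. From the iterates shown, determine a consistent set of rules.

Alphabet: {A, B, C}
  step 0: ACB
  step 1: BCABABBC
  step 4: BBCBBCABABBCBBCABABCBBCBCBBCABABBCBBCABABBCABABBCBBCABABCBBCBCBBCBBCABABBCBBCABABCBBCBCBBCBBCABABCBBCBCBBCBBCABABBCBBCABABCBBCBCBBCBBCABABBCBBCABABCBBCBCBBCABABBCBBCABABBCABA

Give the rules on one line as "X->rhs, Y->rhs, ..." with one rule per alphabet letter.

  step 0 ⇒ step 1: ACB ⇒ BC·ABA·BBC
    A ↦ BC
    B ↦ BBC
    C ↦ ABA

A->BC, B->BBC, C->ABA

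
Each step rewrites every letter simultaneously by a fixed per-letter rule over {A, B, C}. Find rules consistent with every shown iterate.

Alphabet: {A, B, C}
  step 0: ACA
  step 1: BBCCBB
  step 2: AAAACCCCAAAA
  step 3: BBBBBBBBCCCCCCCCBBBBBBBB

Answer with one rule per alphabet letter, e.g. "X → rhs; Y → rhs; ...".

  step 2 ⇒ step 3: AAAACCCCAAAA ⇒ BB·BB·BB·BB·CC·CC·CC·CC·BB·BB·BB·BB
    A ↦ BB
    C ↦ CC
  step 1 ⇒ step 2: BBCCBB ⇒ AA·AA·CC·CC·AA·AA
    B ↦ AA

A->BB, B->AA, C->CC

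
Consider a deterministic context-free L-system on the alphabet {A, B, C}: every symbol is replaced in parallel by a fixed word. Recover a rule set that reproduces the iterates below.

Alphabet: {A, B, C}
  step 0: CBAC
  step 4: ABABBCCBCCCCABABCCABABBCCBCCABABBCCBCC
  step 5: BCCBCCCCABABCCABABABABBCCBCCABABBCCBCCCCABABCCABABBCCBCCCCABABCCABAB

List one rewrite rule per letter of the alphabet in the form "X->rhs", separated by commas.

  step 4 ⇒ step 5: ABABBCCBCCCCABABCCABABBCCBCCABABBCCBCC ⇒ B·CC·B·CC·CC·AB·AB·CC·AB·AB·AB·AB·B·CC·B·CC·AB·AB·B·CC·B·CC·CC·AB·AB·CC·AB·AB·B·CC·B·CC·CC·AB·AB·CC·AB·AB
    A ↦ B
    B ↦ CC
    C ↦ AB

A->B, B->CC, C->AB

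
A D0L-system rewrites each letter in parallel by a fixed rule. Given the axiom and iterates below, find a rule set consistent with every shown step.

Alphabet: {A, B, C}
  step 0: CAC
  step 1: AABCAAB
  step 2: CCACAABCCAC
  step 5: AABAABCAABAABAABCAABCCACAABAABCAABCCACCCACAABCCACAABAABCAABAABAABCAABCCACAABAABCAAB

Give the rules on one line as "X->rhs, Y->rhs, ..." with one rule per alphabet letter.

A->C, B->AC, C->AAB

  step 1 ⇒ step 2: AABCAAB ⇒ C·C·AC·AAB·C·C·AC
    A ↦ C
    B ↦ AC
    C ↦ AAB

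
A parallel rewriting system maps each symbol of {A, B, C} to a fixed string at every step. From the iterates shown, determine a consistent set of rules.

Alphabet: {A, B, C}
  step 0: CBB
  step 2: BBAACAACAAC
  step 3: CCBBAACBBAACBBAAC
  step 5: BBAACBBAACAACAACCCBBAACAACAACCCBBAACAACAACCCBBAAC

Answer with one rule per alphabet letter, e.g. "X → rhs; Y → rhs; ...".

  step 2 ⇒ step 3: BBAACAACAAC ⇒ C·C·B·B·AAC·B·B·AAC·B·B·AAC
    A ↦ B
    B ↦ C
    C ↦ AAC

A->B, B->C, C->AAC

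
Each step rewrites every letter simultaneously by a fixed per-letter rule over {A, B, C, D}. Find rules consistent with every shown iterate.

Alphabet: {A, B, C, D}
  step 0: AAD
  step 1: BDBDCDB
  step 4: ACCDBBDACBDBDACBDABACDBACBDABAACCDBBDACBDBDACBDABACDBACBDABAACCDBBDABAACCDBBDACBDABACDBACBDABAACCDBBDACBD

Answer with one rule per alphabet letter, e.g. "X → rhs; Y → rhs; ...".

  step 0 ⇒ step 1: AAD ⇒ BD·BD·CDB
    A ↦ BD
    D ↦ CDB
    B ↦ AC  (constrained at step 1)
    C ↦ ABA  (constrained at step 1)

A->BD, B->AC, C->ABA, D->CDB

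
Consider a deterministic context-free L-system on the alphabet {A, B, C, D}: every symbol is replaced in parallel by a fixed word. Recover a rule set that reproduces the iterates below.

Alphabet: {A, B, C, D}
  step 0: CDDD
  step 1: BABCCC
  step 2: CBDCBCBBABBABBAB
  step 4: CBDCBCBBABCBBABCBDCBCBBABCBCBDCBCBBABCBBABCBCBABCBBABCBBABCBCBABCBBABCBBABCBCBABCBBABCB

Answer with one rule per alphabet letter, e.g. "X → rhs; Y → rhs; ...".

  step 1 ⇒ step 2: BABCCC ⇒ CB·DCB·CB·BAB·BAB·BAB
    A ↦ DCB
    B ↦ CB
    C ↦ BAB
  step 0 ⇒ step 1: CDDD ⇒ BAB·C·C·C
    D ↦ C

A->DCB, B->CB, C->BAB, D->C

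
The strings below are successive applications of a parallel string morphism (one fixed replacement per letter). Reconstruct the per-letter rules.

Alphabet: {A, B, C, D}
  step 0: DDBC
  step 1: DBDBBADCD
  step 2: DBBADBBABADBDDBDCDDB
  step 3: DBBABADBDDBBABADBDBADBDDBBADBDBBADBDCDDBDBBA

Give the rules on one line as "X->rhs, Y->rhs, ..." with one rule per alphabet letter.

A->DBD, B->BA, C->DCD, D->DB

  step 2 ⇒ step 3: DBBADBBABADBDDBDCDDB ⇒ DB·BA·BA·DBD·DB·BA·BA·DBD·BA·DBD·DB·BA·DB·DB·BA·DB·DCD·DB·DB·BA
    A ↦ DBD
    B ↦ BA
    C ↦ DCD
    D ↦ DB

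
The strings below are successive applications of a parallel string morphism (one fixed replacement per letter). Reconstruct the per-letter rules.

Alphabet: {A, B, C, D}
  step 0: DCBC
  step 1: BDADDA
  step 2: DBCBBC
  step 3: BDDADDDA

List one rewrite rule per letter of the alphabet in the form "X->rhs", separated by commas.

  step 2 ⇒ step 3: DBCBBC ⇒ B·D·DA·D·D·DA
    B ↦ D
    C ↦ DA
    D ↦ B
  step 1 ⇒ step 2: BDADDA ⇒ D·B·C·B·B·C
    A ↦ C

A->C, B->D, C->DA, D->B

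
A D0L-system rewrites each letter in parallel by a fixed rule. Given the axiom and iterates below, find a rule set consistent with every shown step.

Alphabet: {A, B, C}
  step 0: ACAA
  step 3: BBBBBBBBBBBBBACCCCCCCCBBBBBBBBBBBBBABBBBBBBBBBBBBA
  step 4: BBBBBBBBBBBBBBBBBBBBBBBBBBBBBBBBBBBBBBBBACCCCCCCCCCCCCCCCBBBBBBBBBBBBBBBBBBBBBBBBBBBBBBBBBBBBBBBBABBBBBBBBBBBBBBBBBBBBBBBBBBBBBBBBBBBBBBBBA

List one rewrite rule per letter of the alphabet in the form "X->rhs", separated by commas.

  step 3 ⇒ step 4: BBBBBBBBBBBBBACCCCCCCCBBBBBBBBBBBBBABBBBBBBBBBBBBA ⇒ BBB·BBB·BBB·BBB·BBB·BBB·BBB·BBB·BBB·BBB·BBB·BBB·BBB·BA·CC·CC·CC·CC·CC·CC·CC·CC·BBB·BBB·BBB·BBB·BBB·BBB·BBB·BBB·BBB·BBB·BBB·BBB·BBB·BA·BBB·BBB·BBB·BBB·BBB·BBB·BBB·BBB·BBB·BBB·BBB·BBB·BBB·BA
    A ↦ BA
    B ↦ BBB
    C ↦ CC

A->BA, B->BBB, C->CC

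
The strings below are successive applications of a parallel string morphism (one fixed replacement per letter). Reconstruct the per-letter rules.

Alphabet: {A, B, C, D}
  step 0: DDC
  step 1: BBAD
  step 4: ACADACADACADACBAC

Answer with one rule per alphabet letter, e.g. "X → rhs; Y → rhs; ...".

  step 0 ⇒ step 1: DDC ⇒ B·B·AD
    C ↦ AD
    D ↦ B
    A ↦ AC  (constrained at step 1)
    B ↦ A  (constrained at step 1)

A->AC, B->A, C->AD, D->B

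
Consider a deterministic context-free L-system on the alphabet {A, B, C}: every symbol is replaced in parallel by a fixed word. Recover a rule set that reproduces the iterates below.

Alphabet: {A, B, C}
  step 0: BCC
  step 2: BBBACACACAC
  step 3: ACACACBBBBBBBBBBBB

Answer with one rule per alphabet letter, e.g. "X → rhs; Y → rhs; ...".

  step 2 ⇒ step 3: BBBACACACAC ⇒ AC·AC·AC·B·BB·B·BB·B·BB·B·BB
    A ↦ B
    B ↦ AC
    C ↦ BB

A->B, B->AC, C->BB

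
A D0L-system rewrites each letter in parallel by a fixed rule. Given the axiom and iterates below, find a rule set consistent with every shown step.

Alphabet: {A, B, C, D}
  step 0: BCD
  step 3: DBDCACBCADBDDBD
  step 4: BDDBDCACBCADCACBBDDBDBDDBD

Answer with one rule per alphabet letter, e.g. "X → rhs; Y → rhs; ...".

  step 3 ⇒ step 4: DBDCACBCADBDDBD ⇒ BD·D·BD·CA·CB·CA·D·CA·CB·BD·D·BD·BD·D·BD
    A ↦ CB
    B ↦ D
    C ↦ CA
    D ↦ BD

A->CB, B->D, C->CA, D->BD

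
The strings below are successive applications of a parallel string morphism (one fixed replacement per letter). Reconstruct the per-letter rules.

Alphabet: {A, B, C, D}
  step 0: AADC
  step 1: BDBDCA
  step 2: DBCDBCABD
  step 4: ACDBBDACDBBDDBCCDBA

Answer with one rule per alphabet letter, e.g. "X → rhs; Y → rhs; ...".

A->BD, B->DB, C->A, D->C

  step 1 ⇒ step 2: BDBDCA ⇒ DB·C·DB·C·A·BD
    A ↦ BD
    B ↦ DB
    C ↦ A
    D ↦ C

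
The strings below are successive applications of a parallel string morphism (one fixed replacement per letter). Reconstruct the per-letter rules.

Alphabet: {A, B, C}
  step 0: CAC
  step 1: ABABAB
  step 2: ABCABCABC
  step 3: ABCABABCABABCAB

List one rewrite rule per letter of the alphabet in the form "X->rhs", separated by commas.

  step 2 ⇒ step 3: ABCABCABC ⇒ AB·C·AB·AB·C·AB·AB·C·AB
    A ↦ AB
    B ↦ C
    C ↦ AB

A->AB, B->C, C->AB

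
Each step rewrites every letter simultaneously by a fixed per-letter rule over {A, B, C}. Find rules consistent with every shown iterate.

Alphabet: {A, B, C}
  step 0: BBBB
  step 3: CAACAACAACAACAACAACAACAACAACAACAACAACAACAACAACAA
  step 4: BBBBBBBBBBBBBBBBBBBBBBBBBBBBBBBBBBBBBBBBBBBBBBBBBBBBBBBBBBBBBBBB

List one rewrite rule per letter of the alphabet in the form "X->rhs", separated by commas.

A->B, B->CAA, C->BB

  step 3 ⇒ step 4: CAACAACAACAACAACAACAACAACAACAACAACAACAACAACAACAA ⇒ BB·B·B·BB·B·B·BB·B·B·BB·B·B·BB·B·B·BB·B·B·BB·B·B·BB·B·B·BB·B·B·BB·B·B·BB·B·B·BB·B·B·BB·B·B·BB·B·B·BB·B·B·BB·B·B
    A ↦ B
    C ↦ BB
    B ↦ CAA  (constrained at step 0)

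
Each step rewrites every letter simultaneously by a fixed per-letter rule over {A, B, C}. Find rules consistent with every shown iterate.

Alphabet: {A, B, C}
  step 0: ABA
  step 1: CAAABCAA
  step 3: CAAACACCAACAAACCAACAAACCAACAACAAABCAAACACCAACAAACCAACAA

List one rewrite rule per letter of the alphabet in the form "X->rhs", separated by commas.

  step 0 ⇒ step 1: ABA ⇒ CAA·AB·CAA
    A ↦ CAA
    B ↦ AB
    C ↦ AC  (constrained at step 1)

A->CAA, B->AB, C->AC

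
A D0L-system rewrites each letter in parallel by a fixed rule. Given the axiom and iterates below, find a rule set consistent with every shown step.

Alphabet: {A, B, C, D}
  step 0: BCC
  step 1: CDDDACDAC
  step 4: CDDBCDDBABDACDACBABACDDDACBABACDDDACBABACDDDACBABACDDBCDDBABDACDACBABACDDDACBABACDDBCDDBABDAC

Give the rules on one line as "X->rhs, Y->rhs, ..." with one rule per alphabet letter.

A->B, B->CDD, C->DAC, D->BA

  step 0 ⇒ step 1: BCC ⇒ CDD·DAC·DAC
    B ↦ CDD
    C ↦ DAC
    A ↦ B  (constrained at step 1)
    D ↦ BA  (constrained at step 1)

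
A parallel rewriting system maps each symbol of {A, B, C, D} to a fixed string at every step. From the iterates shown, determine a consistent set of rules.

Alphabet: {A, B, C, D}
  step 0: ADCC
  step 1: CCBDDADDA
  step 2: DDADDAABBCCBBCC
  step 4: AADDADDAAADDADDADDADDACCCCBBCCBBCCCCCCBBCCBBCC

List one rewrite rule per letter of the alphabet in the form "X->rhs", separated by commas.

  step 1 ⇒ step 2: CCBDDADDA ⇒ DDA·DDA·A·B·B·CC·B·B·CC
    A ↦ CC
    B ↦ A
    C ↦ DDA
    D ↦ B

A->CC, B->A, C->DDA, D->B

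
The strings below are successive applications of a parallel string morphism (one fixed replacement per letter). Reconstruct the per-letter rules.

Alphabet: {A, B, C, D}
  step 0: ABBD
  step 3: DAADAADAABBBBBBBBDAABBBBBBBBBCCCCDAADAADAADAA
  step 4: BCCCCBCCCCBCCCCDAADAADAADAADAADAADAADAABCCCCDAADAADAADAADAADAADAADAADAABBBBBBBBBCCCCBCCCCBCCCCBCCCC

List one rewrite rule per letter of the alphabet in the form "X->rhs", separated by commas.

A->C, B->DAA, C->BB, D->BCC

  step 3 ⇒ step 4: DAADAADAABBBBBBBBDAABBBBBBBBBCCCCDAADAADAADAA ⇒ BCC·C·C·BCC·C·C·BCC·C·C·DAA·DAA·DAA·DAA·DAA·DAA·DAA·DAA·BCC·C·C·DAA·DAA·DAA·DAA·DAA·DAA·DAA·DAA·DAA·BB·BB·BB·BB·BCC·C·C·BCC·C·C·BCC·C·C·BCC·C·C
    A ↦ C
    B ↦ DAA
    C ↦ BB
    D ↦ BCC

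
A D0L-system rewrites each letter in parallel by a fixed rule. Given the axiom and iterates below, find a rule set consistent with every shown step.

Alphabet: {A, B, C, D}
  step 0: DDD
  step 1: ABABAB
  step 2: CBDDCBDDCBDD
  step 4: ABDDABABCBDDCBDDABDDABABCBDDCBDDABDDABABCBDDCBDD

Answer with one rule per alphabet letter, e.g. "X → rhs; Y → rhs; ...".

A->CB, B->DD, C->DB, D->AB

  step 1 ⇒ step 2: ABABAB ⇒ CB·DD·CB·DD·CB·DD
    A ↦ CB
    B ↦ DD
    C ↦ DB  (constrained at step 2)
  step 0 ⇒ step 1: DDD ⇒ AB·AB·AB
    D ↦ AB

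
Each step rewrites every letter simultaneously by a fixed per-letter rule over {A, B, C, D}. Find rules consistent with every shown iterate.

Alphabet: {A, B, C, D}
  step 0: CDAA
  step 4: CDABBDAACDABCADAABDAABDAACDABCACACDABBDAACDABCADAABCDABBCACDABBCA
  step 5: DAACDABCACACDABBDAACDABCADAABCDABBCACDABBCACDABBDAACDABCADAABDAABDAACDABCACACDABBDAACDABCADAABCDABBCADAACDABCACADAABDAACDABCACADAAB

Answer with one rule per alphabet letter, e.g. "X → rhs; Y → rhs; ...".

  step 4 ⇒ step 5: CDABBDAACDABCADAABDAABDAACDABCACACDABBDAACDABCADAABCDABBCACDABBCA ⇒ DAA·CDA·B·CA·CA·CDA·B·B·DAA·CDA·B·CA·DAA·B·CDA·B·B·CA·CDA·B·B·CA·CDA·B·B·DAA·CDA·B·CA·DAA·B·DAA·B·DAA·CDA·B·CA·CA·CDA·B·B·DAA·CDA·B·CA·DAA·B·CDA·B·B·CA·DAA·CDA·B·CA·CA·DAA·B·DAA·CDA·B·CA·CA·DAA·B
    A ↦ B
    B ↦ CA
    C ↦ DAA
    D ↦ CDA

A->B, B->CA, C->DAA, D->CDA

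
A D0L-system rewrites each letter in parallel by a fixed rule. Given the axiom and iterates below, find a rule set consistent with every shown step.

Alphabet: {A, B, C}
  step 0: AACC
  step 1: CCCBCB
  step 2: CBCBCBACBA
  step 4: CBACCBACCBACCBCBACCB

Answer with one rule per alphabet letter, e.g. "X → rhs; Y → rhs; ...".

A->C, B->A, C->CB

  step 1 ⇒ step 2: CCCBCB ⇒ CB·CB·CB·A·CB·A
    B ↦ A
    C ↦ CB
  step 0 ⇒ step 1: AACC ⇒ C·C·CB·CB
    A ↦ C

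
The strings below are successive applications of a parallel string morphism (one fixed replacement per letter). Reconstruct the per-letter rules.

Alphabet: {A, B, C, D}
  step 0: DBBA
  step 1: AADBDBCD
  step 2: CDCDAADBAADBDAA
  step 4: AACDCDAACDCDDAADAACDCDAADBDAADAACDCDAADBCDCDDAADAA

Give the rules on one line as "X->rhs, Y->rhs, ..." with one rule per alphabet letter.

A->CD, B->DB, C->D, D->AA

  step 1 ⇒ step 2: AADBDBCD ⇒ CD·CD·AA·DB·AA·DB·D·AA
    A ↦ CD
    B ↦ DB
    C ↦ D
    D ↦ AA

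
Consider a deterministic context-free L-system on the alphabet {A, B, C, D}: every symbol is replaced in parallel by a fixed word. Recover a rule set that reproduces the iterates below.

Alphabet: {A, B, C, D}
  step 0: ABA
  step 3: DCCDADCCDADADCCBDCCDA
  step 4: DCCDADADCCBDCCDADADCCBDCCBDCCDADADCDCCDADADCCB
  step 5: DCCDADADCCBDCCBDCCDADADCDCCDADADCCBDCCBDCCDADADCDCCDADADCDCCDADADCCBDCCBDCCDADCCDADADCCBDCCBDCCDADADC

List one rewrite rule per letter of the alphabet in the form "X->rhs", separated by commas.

  step 4 ⇒ step 5: DCCDADADCCBDCCDADADCCBDCCBDCCDADADCDCCDADADCCB ⇒ DCC·DA·DA·DCC·B·DCC·B·DCC·DA·DA·DC·DCC·DA·DA·DCC·B·DCC·B·DCC·DA·DA·DC·DCC·DA·DA·DC·DCC·DA·DA·DCC·B·DCC·B·DCC·DA·DCC·DA·DA·DCC·B·DCC·B·DCC·DA·DA·DC
    A ↦ B
    B ↦ DC
    C ↦ DA
    D ↦ DCC

A->B, B->DC, C->DA, D->DCC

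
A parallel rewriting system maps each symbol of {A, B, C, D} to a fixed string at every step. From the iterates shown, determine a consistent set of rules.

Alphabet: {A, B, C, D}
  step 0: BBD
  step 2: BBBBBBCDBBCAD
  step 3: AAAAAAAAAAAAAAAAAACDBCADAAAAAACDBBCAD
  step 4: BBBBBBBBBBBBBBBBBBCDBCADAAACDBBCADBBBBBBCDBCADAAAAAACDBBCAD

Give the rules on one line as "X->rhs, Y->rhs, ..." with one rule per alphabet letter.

  step 3 ⇒ step 4: AAAAAAAAAAAAAAAAAACDBCADAAAAAACDBBCAD ⇒ B·B·B·B·B·B·B·B·B·B·B·B·B·B·B·B·B·B·CDB·CAD·AAA·CDB·B·CAD·B·B·B·B·B·B·CDB·CAD·AAA·AAA·CDB·B·CAD
    A ↦ B
    B ↦ AAA
    C ↦ CDB
    D ↦ CAD

A->B, B->AAA, C->CDB, D->CAD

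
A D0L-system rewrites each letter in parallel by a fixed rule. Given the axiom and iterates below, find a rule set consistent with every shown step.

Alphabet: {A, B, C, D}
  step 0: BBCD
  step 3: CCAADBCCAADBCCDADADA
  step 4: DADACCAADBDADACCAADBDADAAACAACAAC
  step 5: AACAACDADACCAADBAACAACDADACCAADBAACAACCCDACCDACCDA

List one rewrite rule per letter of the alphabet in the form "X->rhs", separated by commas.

A->C, B->DB, C->DA, D->AA

  step 4 ⇒ step 5: DADACCAADBDADACCAADBDADAAACAACAAC ⇒ AA·C·AA·C·DA·DA·C·C·AA·DB·AA·C·AA·C·DA·DA·C·C·AA·DB·AA·C·AA·C·C·C·DA·C·C·DA·C·C·DA
    A ↦ C
    B ↦ DB
    C ↦ DA
    D ↦ AA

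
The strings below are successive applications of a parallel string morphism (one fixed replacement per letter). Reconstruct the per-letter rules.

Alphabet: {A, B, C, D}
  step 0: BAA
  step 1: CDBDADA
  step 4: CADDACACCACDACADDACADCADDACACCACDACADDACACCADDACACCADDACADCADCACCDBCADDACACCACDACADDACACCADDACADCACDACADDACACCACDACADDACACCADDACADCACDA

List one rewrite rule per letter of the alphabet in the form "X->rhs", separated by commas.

A->DA, B->CDB, C->CAD, D->CAC

  step 0 ⇒ step 1: BAA ⇒ CDB·DA·DA
    A ↦ DA
    B ↦ CDB
    C ↦ CAD  (constrained at step 1)
    D ↦ CAC  (constrained at step 1)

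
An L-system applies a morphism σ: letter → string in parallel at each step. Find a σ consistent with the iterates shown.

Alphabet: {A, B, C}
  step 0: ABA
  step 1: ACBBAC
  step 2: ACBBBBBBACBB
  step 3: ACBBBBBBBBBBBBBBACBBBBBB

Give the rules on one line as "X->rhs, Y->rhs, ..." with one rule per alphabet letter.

A->AC, B->BB, C->BB

  step 2 ⇒ step 3: ACBBBBBBACBB ⇒ AC·BB·BB·BB·BB·BB·BB·BB·AC·BB·BB·BB
    A ↦ AC
    B ↦ BB
    C ↦ BB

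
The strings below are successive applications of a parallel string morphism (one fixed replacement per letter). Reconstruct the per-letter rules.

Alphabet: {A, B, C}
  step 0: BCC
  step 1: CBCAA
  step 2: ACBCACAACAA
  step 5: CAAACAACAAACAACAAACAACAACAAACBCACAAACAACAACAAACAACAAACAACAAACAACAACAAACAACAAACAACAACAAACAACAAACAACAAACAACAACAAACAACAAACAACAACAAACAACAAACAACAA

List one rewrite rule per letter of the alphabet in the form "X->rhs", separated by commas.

  step 1 ⇒ step 2: CBCAA ⇒ A·CBC·A·CAA·CAA
    A ↦ CAA
    B ↦ CBC
    C ↦ A

A->CAA, B->CBC, C->A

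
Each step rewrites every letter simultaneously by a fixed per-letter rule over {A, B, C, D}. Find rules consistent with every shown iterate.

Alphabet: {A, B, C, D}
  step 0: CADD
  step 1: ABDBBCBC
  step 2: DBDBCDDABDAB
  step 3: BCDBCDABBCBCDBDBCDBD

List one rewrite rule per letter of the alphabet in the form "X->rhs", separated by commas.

  step 2 ⇒ step 3: DBDBCDDABDAB ⇒ BC·D·BC·D·AB·BC·BC·DB·D·BC·DB·D
    A ↦ DB
    B ↦ D
    C ↦ AB
    D ↦ BC

A->DB, B->D, C->AB, D->BC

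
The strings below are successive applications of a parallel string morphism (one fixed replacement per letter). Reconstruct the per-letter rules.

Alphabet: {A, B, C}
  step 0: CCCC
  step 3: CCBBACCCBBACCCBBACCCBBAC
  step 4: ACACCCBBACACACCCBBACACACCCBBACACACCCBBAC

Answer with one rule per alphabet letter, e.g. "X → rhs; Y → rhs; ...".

  step 3 ⇒ step 4: CCBBACCCBBACCCBBACCCBBAC ⇒ AC·AC·C·C·BB·AC·AC·AC·C·C·BB·AC·AC·AC·C·C·BB·AC·AC·AC·C·C·BB·AC
    A ↦ BB
    B ↦ C
    C ↦ AC

A->BB, B->C, C->AC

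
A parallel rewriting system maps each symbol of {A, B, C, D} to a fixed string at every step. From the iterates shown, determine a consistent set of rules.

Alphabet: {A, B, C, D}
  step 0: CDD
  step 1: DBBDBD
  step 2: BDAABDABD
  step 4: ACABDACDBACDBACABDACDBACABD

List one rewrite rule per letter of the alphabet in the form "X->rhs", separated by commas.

  step 1 ⇒ step 2: DBBDBD ⇒ BD·A·A·BD·A·BD
    B ↦ A
    D ↦ BD
    A ↦ AC  (constrained at step 2)
  step 0 ⇒ step 1: CDD ⇒ DB·BD·BD
    C ↦ DB

A->AC, B->A, C->DB, D->BD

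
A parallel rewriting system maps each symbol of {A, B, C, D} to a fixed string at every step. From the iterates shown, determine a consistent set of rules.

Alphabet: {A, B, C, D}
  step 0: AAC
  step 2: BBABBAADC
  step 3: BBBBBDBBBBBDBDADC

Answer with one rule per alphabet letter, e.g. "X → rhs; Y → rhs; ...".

A->BD, B->BB, C->DC, D->A

  step 2 ⇒ step 3: BBABBAADC ⇒ BB·BB·BD·BB·BB·BD·BD·A·DC
    A ↦ BD
    B ↦ BB
    C ↦ DC
    D ↦ A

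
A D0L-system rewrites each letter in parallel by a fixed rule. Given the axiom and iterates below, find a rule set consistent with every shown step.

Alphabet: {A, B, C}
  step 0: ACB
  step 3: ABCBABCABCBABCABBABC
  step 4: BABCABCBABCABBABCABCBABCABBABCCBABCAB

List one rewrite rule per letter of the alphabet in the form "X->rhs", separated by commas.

A->BAB, B->C, C->AB

  step 3 ⇒ step 4: ABCBABCABCBABCABBABC ⇒ BAB·C·AB·C·BAB·C·AB·BAB·C·AB·C·BAB·C·AB·BAB·C·C·BAB·C·AB
    A ↦ BAB
    B ↦ C
    C ↦ AB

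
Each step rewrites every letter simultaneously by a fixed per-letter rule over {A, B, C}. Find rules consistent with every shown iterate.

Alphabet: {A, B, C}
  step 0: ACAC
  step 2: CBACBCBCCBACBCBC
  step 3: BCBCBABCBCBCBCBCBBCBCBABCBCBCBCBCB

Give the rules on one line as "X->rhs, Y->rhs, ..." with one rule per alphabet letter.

A->BA, B->C, C->BCB

  step 2 ⇒ step 3: CBACBCBCCBACBCBC ⇒ BCB·C·BA·BCB·C·BCB·C·BCB·BCB·C·BA·BCB·C·BCB·C·BCB
    A ↦ BA
    B ↦ C
    C ↦ BCB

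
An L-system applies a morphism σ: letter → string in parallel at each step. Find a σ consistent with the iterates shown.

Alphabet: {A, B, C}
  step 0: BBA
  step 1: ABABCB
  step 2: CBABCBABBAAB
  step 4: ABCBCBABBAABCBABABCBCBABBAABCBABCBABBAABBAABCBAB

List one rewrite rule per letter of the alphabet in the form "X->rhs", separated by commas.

  step 1 ⇒ step 2: ABABCB ⇒ CB·AB·CB·AB·BA·AB
    A ↦ CB
    B ↦ AB
    C ↦ BA

A->CB, B->AB, C->BA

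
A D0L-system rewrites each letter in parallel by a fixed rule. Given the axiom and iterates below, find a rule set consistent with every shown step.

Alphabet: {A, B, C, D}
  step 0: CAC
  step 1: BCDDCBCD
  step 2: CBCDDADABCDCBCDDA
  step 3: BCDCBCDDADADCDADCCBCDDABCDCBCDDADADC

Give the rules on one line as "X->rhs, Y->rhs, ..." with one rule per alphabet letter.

A->DC, B->C, C->BCD, D->DA

  step 2 ⇒ step 3: CBCDDADABCDCBCDDA ⇒ BCD·C·BCD·DA·DA·DC·DA·DC·C·BCD·DA·BCD·C·BCD·DA·DA·DC
    A ↦ DC
    B ↦ C
    C ↦ BCD
    D ↦ DA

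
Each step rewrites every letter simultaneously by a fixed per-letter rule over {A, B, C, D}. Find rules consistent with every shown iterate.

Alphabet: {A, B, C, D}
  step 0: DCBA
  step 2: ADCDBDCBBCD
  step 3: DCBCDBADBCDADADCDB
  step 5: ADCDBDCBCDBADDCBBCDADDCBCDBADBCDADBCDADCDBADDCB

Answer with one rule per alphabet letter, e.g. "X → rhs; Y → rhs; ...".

  step 2 ⇒ step 3: ADCDBDCBBCD ⇒ DC·B·CD·B·AD·B·CD·AD·AD·CD·B
    A ↦ DC
    B ↦ AD
    C ↦ CD
    D ↦ B

A->DC, B->AD, C->CD, D->B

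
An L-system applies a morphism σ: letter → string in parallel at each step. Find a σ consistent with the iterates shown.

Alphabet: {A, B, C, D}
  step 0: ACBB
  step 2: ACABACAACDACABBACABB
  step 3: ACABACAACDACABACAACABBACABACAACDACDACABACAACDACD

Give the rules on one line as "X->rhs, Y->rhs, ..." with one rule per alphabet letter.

A->ACA, B->ACD, C->B, D->B

  step 2 ⇒ step 3: ACABACAACDACABBACABB ⇒ ACA·B·ACA·ACD·ACA·B·ACA·ACA·B·B·ACA·B·ACA·ACD·ACD·ACA·B·ACA·ACD·ACD
    A ↦ ACA
    B ↦ ACD
    C ↦ B
    D ↦ B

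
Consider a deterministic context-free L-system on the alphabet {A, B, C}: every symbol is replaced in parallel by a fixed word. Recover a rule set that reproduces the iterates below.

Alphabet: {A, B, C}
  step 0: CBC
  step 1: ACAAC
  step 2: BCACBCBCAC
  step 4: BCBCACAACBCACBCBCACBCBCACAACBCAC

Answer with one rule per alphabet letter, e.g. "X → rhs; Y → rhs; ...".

  step 1 ⇒ step 2: ACAAC ⇒ BC·AC·BC·BC·AC
    A ↦ BC
    C ↦ AC
  step 0 ⇒ step 1: CBC ⇒ AC·A·AC
    B ↦ A

A->BC, B->A, C->AC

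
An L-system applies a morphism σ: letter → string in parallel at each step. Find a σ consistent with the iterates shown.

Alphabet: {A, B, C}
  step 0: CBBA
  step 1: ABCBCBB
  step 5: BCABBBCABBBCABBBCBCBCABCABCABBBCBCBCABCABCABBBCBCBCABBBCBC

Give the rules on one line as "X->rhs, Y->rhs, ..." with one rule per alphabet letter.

  step 0 ⇒ step 1: CBBA ⇒ A·BC·BC·BB
    A ↦ BB
    B ↦ BC
    C ↦ A

A->BB, B->BC, C->A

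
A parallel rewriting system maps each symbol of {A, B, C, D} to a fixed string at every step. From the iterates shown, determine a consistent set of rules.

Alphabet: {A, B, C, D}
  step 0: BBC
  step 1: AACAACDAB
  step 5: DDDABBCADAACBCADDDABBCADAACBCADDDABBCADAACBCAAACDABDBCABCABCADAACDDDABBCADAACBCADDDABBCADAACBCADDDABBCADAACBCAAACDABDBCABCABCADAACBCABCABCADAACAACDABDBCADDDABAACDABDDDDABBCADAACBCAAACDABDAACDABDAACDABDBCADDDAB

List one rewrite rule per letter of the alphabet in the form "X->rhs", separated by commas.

A->D, B->AAC, C->DAB, D->BCA

  step 0 ⇒ step 1: BBC ⇒ AAC·AAC·DAB
    B ↦ AAC
    C ↦ DAB
    A ↦ D  (constrained at step 1)
    D ↦ BCA  (constrained at step 1)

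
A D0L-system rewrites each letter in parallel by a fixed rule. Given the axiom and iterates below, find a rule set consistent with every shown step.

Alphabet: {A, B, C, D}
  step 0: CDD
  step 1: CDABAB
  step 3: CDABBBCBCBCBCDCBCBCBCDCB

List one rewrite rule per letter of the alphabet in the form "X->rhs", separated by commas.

  step 0 ⇒ step 1: CDD ⇒ CD·AB·AB
    C ↦ CD
    D ↦ AB
    A ↦ BB  (constrained at step 1)
    B ↦ CB  (constrained at step 1)

A->BB, B->CB, C->CD, D->AB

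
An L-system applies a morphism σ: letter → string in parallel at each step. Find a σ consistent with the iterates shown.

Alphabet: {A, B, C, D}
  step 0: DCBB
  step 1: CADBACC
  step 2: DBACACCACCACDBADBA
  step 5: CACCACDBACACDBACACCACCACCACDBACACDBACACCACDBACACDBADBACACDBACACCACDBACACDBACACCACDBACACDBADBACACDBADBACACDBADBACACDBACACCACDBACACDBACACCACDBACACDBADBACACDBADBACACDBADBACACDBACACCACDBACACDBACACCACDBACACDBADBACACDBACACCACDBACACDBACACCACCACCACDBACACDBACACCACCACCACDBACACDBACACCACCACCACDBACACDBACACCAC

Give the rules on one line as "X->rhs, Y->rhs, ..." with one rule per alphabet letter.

A->CAC, B->C, C->DBA, D->CA

  step 1 ⇒ step 2: CADBACC ⇒ DBA·CAC·CA·C·CAC·DBA·DBA
    A ↦ CAC
    B ↦ C
    C ↦ DBA
    D ↦ CA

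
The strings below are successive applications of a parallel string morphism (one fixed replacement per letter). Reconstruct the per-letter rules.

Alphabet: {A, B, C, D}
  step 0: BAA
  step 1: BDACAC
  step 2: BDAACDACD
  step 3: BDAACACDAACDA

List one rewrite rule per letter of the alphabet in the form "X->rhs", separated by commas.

A->AC, B->BD, C->D, D->A

  step 2 ⇒ step 3: BDAACDACD ⇒ BD·A·AC·AC·D·A·AC·D·A
    A ↦ AC
    B ↦ BD
    C ↦ D
    D ↦ A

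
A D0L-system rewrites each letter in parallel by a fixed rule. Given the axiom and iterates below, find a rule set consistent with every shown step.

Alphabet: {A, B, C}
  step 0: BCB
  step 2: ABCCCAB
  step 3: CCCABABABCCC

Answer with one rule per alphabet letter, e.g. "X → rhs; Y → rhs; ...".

A->CC, B->C, C->AB

  step 2 ⇒ step 3: ABCCCAB ⇒ CC·C·AB·AB·AB·CC·C
    A ↦ CC
    B ↦ C
    C ↦ AB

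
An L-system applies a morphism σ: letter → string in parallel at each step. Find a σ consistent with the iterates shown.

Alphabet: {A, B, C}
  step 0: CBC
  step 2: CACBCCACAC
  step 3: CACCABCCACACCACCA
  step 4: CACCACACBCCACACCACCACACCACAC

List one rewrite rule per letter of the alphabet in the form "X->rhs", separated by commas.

A->C, B->BC, C->CA

  step 3 ⇒ step 4: CACCABCCACACCACCA ⇒ CA·C·CA·CA·C·BC·CA·CA·C·CA·C·CA·CA·C·CA·CA·C
    A ↦ C
    B ↦ BC
    C ↦ CA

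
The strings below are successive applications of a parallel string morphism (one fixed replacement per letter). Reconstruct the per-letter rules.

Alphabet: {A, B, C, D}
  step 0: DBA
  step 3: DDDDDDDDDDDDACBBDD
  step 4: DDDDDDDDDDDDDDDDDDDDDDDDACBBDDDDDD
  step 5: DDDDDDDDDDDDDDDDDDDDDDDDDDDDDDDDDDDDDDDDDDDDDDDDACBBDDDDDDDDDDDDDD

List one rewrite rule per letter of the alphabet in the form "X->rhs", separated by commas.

A->AC, B->D, C->BB, D->DD

  step 4 ⇒ step 5: DDDDDDDDDDDDDDDDDDDDDDDDACBBDDDDDD ⇒ DD·DD·DD·DD·DD·DD·DD·DD·DD·DD·DD·DD·DD·DD·DD·DD·DD·DD·DD·DD·DD·DD·DD·DD·AC·BB·D·D·DD·DD·DD·DD·DD·DD
    A ↦ AC
    B ↦ D
    C ↦ BB
    D ↦ DD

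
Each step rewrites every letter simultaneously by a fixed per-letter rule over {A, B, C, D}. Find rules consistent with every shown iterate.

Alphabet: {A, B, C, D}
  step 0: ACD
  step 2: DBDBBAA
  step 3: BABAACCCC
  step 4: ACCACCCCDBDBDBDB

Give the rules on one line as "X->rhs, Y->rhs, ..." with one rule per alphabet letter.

A->CC, B->A, C->DB, D->B

  step 3 ⇒ step 4: BABAACCCC ⇒ A·CC·A·CC·CC·DB·DB·DB·DB
    A ↦ CC
    B ↦ A
    C ↦ DB
  step 2 ⇒ step 3: DBDBBAA ⇒ B·A·B·A·A·CC·CC
    D ↦ B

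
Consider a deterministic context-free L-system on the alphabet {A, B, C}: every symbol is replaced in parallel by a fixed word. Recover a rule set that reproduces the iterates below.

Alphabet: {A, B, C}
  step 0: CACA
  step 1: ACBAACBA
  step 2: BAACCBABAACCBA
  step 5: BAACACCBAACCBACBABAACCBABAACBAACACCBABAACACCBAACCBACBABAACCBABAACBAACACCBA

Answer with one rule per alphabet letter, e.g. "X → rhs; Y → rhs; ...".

  step 1 ⇒ step 2: ACBAACBA ⇒ BA·AC·C·BA·BA·AC·C·BA
    A ↦ BA
    B ↦ C
    C ↦ AC

A->BA, B->C, C->AC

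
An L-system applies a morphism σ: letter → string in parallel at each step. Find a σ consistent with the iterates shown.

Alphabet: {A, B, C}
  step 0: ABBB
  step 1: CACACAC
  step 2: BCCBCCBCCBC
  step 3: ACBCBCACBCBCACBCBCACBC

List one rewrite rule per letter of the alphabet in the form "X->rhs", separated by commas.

  step 2 ⇒ step 3: BCCBCCBCCBC ⇒ AC·BC·BC·AC·BC·BC·AC·BC·BC·AC·BC
    B ↦ AC
    C ↦ BC
  step 0 ⇒ step 1: ABBB ⇒ C·AC·AC·AC
    A ↦ C

A->C, B->AC, C->BC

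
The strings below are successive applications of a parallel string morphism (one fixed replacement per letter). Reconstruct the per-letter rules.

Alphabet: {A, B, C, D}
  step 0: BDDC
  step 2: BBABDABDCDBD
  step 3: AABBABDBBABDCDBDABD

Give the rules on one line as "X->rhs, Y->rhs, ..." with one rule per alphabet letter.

A->BB, B->A, C->CD, D->BD

  step 2 ⇒ step 3: BBABDABDCDBD ⇒ A·A·BB·A·BD·BB·A·BD·CD·BD·A·BD
    A ↦ BB
    B ↦ A
    C ↦ CD
    D ↦ BD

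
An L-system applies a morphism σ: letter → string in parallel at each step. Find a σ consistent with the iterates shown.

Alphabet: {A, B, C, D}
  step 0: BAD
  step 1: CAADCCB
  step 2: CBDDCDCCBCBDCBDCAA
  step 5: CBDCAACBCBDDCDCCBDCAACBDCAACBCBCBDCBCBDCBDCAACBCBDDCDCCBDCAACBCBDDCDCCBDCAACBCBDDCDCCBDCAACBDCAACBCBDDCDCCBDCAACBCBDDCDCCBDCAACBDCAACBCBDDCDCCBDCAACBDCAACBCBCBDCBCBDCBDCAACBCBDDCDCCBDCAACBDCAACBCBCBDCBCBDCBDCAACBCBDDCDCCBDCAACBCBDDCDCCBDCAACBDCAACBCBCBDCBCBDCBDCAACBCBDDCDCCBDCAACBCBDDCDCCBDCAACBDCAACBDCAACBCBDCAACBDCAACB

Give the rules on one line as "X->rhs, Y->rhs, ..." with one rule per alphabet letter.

A->DC, B->CAA, C->CBD, D->CB

  step 1 ⇒ step 2: CAADCCB ⇒ CBD·DC·DC·CB·CBD·CBD·CAA
    A ↦ DC
    B ↦ CAA
    C ↦ CBD
    D ↦ CB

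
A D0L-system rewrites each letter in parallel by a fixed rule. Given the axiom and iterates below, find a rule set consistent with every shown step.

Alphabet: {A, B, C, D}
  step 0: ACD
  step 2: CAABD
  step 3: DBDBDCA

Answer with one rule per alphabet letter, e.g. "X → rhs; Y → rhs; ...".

A->BD, B->C, C->D, D->A

  step 2 ⇒ step 3: CAABD ⇒ D·BD·BD·C·A
    A ↦ BD
    B ↦ C
    C ↦ D
    D ↦ A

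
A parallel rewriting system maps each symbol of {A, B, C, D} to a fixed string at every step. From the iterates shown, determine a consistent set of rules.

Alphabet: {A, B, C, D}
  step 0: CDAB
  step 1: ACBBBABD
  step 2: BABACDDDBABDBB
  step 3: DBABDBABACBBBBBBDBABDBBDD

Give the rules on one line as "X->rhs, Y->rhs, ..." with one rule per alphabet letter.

A->BAB, B->D, C->AC, D->BB

  step 2 ⇒ step 3: BABACDDDBABDBB ⇒ D·BAB·D·BAB·AC·BB·BB·BB·D·BAB·D·BB·D·D
    A ↦ BAB
    B ↦ D
    C ↦ AC
    D ↦ BB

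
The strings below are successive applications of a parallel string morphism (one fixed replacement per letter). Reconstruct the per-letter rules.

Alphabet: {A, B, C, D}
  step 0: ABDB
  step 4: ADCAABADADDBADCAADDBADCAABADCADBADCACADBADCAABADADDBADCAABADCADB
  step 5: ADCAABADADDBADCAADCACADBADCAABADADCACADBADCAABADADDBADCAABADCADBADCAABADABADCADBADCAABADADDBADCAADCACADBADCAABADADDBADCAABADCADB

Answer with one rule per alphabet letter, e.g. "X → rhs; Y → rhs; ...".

A->AD, B->DB, C->AB, D->CA

  step 4 ⇒ step 5: ADCAABADADDBADCAADDBADCAABADCADBADCACADBADCAABADADDBADCAABADCADB ⇒ AD·CA·AB·AD·AD·DB·AD·CA·AD·CA·CA·DB·AD·CA·AB·AD·AD·CA·CA·DB·AD·CA·AB·AD·AD·DB·AD·CA·AB·AD·CA·DB·AD·CA·AB·AD·AB·AD·CA·DB·AD·CA·AB·AD·AD·DB·AD·CA·AD·CA·CA·DB·AD·CA·AB·AD·AD·DB·AD·CA·AB·AD·CA·DB
    A ↦ AD
    B ↦ DB
    C ↦ AB
    D ↦ CA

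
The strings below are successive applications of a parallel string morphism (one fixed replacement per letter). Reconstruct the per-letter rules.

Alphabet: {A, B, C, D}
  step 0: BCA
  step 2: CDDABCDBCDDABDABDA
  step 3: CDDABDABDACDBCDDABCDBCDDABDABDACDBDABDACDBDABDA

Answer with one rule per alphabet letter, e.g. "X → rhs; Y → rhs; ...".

  step 2 ⇒ step 3: CDDABCDBCDDABDABDA ⇒ CD·DAB·DAB·DA·CDB·CD·DAB·CDB·CD·DAB·DAB·DA·CDB·DAB·DA·CDB·DAB·DA
    A ↦ DA
    B ↦ CDB
    C ↦ CD
    D ↦ DAB

A->DA, B->CDB, C->CD, D->DAB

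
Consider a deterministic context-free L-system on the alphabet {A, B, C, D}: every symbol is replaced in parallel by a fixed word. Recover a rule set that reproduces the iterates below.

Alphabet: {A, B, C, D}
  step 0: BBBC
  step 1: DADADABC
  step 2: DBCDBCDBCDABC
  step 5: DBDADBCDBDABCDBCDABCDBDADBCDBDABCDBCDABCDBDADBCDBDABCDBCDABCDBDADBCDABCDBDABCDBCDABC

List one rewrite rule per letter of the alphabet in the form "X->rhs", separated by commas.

  step 1 ⇒ step 2: DADADABC ⇒ DB·C·DB·C·DB·C·DA·BC
    A ↦ C
    B ↦ DA
    C ↦ BC
    D ↦ DB

A->C, B->DA, C->BC, D->DB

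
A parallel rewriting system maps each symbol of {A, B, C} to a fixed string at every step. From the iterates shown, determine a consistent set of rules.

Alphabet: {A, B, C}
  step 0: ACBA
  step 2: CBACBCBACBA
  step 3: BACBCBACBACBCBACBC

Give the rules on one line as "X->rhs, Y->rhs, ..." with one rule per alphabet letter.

A->BC, B->C, C->BA

  step 2 ⇒ step 3: CBACBCBACBA ⇒ BA·C·BC·BA·C·BA·C·BC·BA·C·BC
    A ↦ BC
    B ↦ C
    C ↦ BA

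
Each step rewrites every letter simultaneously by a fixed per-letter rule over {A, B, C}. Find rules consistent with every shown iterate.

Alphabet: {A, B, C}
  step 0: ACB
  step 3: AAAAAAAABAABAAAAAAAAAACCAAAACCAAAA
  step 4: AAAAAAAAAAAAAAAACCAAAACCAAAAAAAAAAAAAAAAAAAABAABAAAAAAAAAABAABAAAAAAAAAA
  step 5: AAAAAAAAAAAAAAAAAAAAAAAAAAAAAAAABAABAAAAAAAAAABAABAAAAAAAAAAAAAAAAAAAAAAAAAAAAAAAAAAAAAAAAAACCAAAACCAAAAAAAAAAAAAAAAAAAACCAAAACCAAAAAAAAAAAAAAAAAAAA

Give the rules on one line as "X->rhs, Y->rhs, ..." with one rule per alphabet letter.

A->AA, B->CC, C->BAA

  step 4 ⇒ step 5: AAAAAAAAAAAAAAAACCAAAACCAAAAAAAAAAAAAAAAAAAABAABAAAAAAAAAABAABAAAAAAAAAA ⇒ AA·AA·AA·AA·AA·AA·AA·AA·AA·AA·AA·AA·AA·AA·AA·AA·BAA·BAA·AA·AA·AA·AA·BAA·BAA·AA·AA·AA·AA·AA·AA·AA·AA·AA·AA·AA·AA·AA·AA·AA·AA·AA·AA·AA·AA·CC·AA·AA·CC·AA·AA·AA·AA·AA·AA·AA·AA·AA·AA·CC·AA·AA·CC·AA·AA·AA·AA·AA·AA·AA·AA·AA·AA
    A ↦ AA
    B ↦ CC
    C ↦ BAA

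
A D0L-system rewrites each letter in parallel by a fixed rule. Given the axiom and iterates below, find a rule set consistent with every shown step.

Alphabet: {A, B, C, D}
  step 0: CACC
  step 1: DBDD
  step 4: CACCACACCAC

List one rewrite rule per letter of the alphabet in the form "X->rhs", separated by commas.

A->B, B->C, C->D, D->CA

  step 0 ⇒ step 1: CACC ⇒ D·B·D·D
    A ↦ B
    C ↦ D
    B ↦ C  (constrained at step 1)
    D ↦ CA  (constrained at step 1)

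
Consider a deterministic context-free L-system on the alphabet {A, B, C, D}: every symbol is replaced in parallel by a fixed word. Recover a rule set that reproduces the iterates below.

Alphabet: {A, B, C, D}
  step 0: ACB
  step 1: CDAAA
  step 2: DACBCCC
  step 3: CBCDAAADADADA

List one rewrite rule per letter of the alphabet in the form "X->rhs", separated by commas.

A->C, B->AA, C->DA, D->CB

  step 2 ⇒ step 3: DACBCCC ⇒ CB·C·DA·AA·DA·DA·DA
    A ↦ C
    B ↦ AA
    C ↦ DA
    D ↦ CB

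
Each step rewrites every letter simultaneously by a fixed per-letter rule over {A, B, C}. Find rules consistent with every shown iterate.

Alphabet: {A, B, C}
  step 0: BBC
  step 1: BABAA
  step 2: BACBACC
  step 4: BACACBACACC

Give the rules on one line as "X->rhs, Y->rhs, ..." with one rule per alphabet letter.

  step 1 ⇒ step 2: BABAA ⇒ BA·C·BA·C·C
    A ↦ C
    B ↦ BA
  step 0 ⇒ step 1: BBC ⇒ BA·BA·A
    C ↦ A

A->C, B->BA, C->A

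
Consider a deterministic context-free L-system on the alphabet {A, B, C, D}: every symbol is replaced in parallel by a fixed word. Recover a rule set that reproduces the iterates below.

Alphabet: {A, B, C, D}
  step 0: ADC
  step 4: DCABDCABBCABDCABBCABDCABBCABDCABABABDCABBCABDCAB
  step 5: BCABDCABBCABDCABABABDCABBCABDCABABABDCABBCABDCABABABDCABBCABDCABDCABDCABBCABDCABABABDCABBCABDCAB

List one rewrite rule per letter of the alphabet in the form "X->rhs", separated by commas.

A->DC, B->AB, C->AB, D->BC

  step 4 ⇒ step 5: DCABDCABBCABDCABBCABDCABBCABDCABABABDCABBCABDCAB ⇒ BC·AB·DC·AB·BC·AB·DC·AB·AB·AB·DC·AB·BC·AB·DC·AB·AB·AB·DC·AB·BC·AB·DC·AB·AB·AB·DC·AB·BC·AB·DC·AB·DC·AB·DC·AB·BC·AB·DC·AB·AB·AB·DC·AB·BC·AB·DC·AB
    A ↦ DC
    B ↦ AB
    C ↦ AB
    D ↦ BC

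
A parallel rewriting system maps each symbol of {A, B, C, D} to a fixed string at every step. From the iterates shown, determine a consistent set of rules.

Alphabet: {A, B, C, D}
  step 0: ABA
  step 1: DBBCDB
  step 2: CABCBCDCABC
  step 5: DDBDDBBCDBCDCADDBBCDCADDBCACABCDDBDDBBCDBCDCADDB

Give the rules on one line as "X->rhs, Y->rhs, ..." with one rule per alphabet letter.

  step 1 ⇒ step 2: DBBCDB ⇒ CA·BC·BC·D·CA·BC
    B ↦ BC
    C ↦ D
    D ↦ CA
  step 0 ⇒ step 1: ABA ⇒ DB·BC·DB
    A ↦ DB

A->DB, B->BC, C->D, D->CA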